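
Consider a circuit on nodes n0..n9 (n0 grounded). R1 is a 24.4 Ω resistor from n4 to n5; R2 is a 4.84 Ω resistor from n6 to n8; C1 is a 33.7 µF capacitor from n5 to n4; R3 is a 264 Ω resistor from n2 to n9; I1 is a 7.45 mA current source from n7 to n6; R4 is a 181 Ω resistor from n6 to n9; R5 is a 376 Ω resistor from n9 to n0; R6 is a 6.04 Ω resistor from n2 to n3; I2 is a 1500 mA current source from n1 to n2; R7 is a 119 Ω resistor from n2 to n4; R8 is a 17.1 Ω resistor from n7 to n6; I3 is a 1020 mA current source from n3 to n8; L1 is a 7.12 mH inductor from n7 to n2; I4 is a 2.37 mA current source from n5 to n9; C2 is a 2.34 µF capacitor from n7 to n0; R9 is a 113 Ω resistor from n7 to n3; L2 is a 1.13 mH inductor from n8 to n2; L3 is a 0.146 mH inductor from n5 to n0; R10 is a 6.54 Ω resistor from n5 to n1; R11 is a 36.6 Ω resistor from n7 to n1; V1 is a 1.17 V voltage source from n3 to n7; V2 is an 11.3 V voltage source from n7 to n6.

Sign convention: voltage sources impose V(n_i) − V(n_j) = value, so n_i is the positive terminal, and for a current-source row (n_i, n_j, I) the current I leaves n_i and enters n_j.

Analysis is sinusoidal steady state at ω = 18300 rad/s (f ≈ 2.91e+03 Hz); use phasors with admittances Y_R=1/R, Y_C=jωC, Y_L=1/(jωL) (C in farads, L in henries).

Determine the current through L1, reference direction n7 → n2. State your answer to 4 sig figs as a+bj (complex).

-0.03333+0.05190j A

MNA unknowns: 9 node voltages V₁..V_9 plus 2 source currents (V1, V2)
R1: Y=0.04098+0.000j on G[4,5]
R2: Y=0.2066+0.000j on G[6,8]
C1: Y=0.000+0.6167j on G[5,4]
R3: Y=0.003788+0.000j on G[2,9]
I1: z[7]−=0.00745, z[6]+=0.00745
R4: Y=0.005525+0.000j on G[6,9]
R5: Y=0.002660+0.000j on G[9,0]
R6: Y=0.1656+0.000j on G[2,3]
I2: z[1]−=1.5, z[2]+=1.5
R7: Y=0.008403+0.000j on G[2,4]
R8: Y=0.05848+0.000j on G[7,6]
I3: z[3]−=1.02, z[8]+=1.02
L1: Y=0.000-0.007675j on G[7,2]
I4: z[5]−=0.00237, z[9]+=0.00237
C2: Y=0.000+0.04282j on G[7,0]
R9: Y=0.008850+0.000j on G[7,3]
L2: Y=0.000-0.04836j on G[8,2]
L3: Y=0.000-0.3743j on G[5,0]
R10: Y=0.1529+0.000j on G[5,1]
R11: Y=0.02732+0.000j on G[7,1]
V1: row V3−V7=1.17, i_V1 at 3,7
V2: row V7−V6=11.3, i_V2 at 7,6
solve → V1=-5.243-4.916j, V2=19.48-15.25j, V3=13.89-19.60j, V4=1.201-2.552j, V5=1.357-2.292j, V6=1.422-19.60j, V7=12.72-19.60j, V8=8.004-22.28j, V9=7.019-13.87j
aux → i_V1=-0.1045+0.7190j, i_V2=-2.059+0.5235j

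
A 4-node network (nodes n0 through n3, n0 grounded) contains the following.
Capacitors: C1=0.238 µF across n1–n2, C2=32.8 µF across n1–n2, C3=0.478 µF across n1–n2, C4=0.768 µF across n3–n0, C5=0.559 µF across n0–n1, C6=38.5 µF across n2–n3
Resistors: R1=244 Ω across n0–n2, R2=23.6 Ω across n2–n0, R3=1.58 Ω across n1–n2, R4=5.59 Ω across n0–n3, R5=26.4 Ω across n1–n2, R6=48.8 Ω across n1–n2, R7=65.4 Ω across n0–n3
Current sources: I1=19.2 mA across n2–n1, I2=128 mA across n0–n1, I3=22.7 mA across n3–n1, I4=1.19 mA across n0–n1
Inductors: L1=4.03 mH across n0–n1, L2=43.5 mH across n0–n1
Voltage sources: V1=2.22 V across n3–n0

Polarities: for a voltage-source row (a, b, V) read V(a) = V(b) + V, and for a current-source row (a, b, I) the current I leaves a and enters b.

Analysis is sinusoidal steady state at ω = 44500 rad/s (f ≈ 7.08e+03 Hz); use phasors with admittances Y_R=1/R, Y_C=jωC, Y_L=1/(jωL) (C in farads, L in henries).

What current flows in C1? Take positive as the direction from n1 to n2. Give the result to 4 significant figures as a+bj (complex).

MNA unknowns: 3 node voltages V₁..V_3 plus 1 source current (V1)
C1: Y=0.000+0.01059j on G[1,2]
R1: Y=0.004098+0.000j on G[0,2]
I1: z[2]−=0.0192, z[1]+=0.0192
R2: Y=0.04237+0.000j on G[2,0]
C2: Y=0.000+1.460j on G[1,2]
I2: z[0]−=0.128, z[1]+=0.128
C3: Y=0.000+0.02127j on G[1,2]
R3: Y=0.6329+0.000j on G[1,2]
L1: Y=0.000-0.005576j on G[0,1]
R4: Y=0.1789+0.000j on G[0,3]
C4: Y=0.000+0.03418j on G[3,0]
R5: Y=0.03788+0.000j on G[1,2]
C5: Y=0.000+0.02488j on G[0,1]
C6: Y=0.000+1.713j on G[2,3]
I3: z[3]−=0.0227, z[1]+=0.0227
I4: z[0]−=0.00119, z[1]+=0.00119
R6: Y=0.02049+0.000j on G[1,2]
L2: Y=0.000-0.0005166j on G[0,1]
R7: Y=0.01529+0.000j on G[0,3]
V1: row V3−V0=2.22, i_V1 at 3,0
solve → V1=2.217-0.1314j, V2=2.196-0.02764j, V3=2.220+0.000j
aux → i_V1=-0.4064-0.1162j

0.001098+0.0002135j A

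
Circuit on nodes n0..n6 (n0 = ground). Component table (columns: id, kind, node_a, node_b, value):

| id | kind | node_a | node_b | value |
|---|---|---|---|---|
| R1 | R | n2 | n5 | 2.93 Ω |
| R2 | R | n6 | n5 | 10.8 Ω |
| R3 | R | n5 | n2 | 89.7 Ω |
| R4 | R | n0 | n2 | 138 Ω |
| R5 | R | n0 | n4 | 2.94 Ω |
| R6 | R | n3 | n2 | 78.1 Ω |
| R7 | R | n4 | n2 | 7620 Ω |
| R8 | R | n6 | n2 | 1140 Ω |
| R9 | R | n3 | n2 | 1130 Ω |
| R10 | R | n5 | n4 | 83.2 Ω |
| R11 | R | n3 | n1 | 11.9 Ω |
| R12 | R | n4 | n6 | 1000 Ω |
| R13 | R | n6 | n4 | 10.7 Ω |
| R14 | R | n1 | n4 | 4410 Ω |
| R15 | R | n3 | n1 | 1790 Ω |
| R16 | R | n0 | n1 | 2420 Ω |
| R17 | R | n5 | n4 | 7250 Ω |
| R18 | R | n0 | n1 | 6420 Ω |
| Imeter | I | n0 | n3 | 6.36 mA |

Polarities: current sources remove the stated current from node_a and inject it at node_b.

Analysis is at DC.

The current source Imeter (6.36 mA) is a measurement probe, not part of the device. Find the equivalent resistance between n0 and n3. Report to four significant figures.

R_eq = 86.27 Ω

Apply KCL at each of the 6 non-ground nodes and solve the resulting linear system.
Node n1: branches {R11, R14, R15, R16, R18} → V_1 = 0.5436
Node n2: branches {R1, R3, R4, R6, R7, R8, R9} → V_2 = 0.1154
Node n3: branches {R6, R9, R11, R15, Imeter} → V_3 = 0.5487
Node n4: branches {R5, R7, R10, R12, R13, R14, R17} → V_4 = 0.01533
Node n5: branches {R1, R2, R3, R10, R17} → V_5 = 0.1011
Node n6: branches {R2, R8, R12, R13} → V_6 = 0.05808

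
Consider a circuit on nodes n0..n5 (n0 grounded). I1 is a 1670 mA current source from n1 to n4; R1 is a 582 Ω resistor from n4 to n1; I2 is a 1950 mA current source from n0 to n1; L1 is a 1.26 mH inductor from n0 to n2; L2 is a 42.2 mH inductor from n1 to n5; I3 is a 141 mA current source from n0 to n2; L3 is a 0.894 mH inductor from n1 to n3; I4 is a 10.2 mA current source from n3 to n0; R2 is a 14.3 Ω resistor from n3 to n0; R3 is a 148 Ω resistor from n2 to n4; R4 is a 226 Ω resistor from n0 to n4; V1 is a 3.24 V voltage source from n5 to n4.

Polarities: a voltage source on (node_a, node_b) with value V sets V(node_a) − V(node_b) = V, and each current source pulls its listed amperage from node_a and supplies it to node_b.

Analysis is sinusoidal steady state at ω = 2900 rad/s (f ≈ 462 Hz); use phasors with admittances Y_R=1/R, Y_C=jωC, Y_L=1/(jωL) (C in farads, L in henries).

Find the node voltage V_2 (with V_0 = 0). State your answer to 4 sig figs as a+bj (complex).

MNA unknowns: 5 node voltages V₁..V_5 plus 1 source current (V1)
I1: z[1]−=1.67, z[4]+=1.67
R1: Y=0.001718+0.000j on G[4,1]
I2: z[0]−=1.95, z[1]+=1.95
L1: Y=0.000-0.2737j on G[0,2]
L2: Y=0.000-0.008171j on G[1,5]
I3: z[0]−=0.141, z[2]+=0.141
L3: Y=0.000-0.3857j on G[1,3]
I4: z[3]−=0.0102, z[0]+=0.0102
R2: Y=0.06993+0.000j on G[3,0]
R3: Y=0.006757+0.000j on G[2,4]
R4: Y=0.004425+0.000j on G[0,4]
V1: row V5−V4=3.24, i_V1 at 5,4
solve → V1=14.17-5.869j, V2=-1.237+2.852j, V3=12.68-8.194j, V4=93.43+52.97j, V5=96.67+52.97j
aux → i_V1=-0.4808+0.6741j

-1.237+2.852j V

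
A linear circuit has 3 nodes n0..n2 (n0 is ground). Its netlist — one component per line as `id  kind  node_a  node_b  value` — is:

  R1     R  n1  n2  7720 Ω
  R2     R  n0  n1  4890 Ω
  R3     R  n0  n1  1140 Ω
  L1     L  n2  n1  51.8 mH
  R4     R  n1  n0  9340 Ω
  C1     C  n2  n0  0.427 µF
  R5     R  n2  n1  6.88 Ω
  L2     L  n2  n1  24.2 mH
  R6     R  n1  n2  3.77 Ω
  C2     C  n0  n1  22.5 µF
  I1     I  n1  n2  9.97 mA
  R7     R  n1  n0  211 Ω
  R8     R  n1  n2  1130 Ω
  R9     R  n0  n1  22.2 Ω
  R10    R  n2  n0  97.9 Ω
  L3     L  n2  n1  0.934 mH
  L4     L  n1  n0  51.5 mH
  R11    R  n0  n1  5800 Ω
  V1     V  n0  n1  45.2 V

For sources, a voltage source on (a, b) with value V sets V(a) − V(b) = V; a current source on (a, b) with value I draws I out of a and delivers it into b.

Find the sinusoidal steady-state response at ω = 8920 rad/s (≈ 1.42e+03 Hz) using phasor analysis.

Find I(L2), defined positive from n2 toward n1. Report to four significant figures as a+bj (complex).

Apply KCL at each of the 2 non-ground nodes and solve the resulting linear system.
Node n1: branches {R1, R2, R3, L1, R4, R5, L2, R6, C2, I1, R7, R8, R9, L3, L4, R11, V1} → V_1 = -45.20+0.000j
Node n2: branches {R1, L1, C1, R5, L2, R6, I1, R8, R10, L3} → V_2 = -44.28+0.6767j
Source currents: i(V1)=-2.767-9.135j

0.003135-0.004266j A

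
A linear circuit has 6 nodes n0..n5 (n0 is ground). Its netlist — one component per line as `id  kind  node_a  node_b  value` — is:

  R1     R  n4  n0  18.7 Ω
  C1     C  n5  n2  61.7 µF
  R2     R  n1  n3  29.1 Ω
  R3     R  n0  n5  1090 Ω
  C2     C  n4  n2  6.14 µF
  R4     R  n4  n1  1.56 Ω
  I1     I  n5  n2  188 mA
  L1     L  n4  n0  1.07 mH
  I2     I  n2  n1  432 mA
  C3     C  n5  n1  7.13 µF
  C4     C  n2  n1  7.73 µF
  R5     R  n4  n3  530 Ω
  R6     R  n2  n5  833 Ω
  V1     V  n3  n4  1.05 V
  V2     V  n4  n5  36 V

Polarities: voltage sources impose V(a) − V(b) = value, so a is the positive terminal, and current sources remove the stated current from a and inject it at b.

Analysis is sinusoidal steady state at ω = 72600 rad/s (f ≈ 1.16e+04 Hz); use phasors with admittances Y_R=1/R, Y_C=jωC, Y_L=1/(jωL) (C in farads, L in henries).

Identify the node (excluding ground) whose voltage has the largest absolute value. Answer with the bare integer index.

5

Apply KCL at each of the 5 non-ground nodes and solve the resulting linear system.
Node n1: branches {R2, R4, I2, C3, C4} → V_1 = -23.16-15.99j
Node n2: branches {C1, C2, I1, I2, C4, R6} → V_2 = -31.24-1.468j
Node n3: branches {R2, R5, V1} → V_3 = 1.625+0.1361j
Node n4: branches {R1, C2, R4, L1, R5, V1, V2} → V_4 = 0.5750+0.1361j
Node n5: branches {C1, R3, I1, C3, R6, V2} → V_5 = -35.43+0.1361j
Source currents: i(V1)=-0.8536-0.5541j, i(V2)=-15.38-25.07j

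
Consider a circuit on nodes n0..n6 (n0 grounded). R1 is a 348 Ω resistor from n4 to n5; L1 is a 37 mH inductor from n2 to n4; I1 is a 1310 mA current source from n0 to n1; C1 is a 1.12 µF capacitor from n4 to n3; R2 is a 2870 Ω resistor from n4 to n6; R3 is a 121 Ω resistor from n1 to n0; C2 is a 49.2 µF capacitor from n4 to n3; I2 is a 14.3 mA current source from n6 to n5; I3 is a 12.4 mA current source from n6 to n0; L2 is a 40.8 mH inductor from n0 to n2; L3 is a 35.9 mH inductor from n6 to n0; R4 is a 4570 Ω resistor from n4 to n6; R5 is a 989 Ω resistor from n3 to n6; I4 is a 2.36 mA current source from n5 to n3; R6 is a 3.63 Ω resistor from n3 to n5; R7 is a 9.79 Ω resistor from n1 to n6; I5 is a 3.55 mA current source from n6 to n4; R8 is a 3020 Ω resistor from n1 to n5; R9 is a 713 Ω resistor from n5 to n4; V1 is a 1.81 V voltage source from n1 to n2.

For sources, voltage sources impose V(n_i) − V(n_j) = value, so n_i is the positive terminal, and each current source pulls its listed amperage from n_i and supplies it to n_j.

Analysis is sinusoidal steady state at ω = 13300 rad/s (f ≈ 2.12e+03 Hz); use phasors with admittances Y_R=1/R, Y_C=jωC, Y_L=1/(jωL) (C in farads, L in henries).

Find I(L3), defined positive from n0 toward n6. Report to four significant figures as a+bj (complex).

Apply KCL at each of the 6 non-ground nodes and solve the resulting linear system.
Node n1: branches {I1, R3, R7, R8, V1} → V_1 = 127.7+60.06j
Node n2: branches {L1, L2, V1} → V_2 = 125.9+60.06j
Node n3: branches {C1, C2, R5, I4, R6} → V_3 = 129.5+66.01j
Node n4: branches {R1, L1, C1, R2, C2, R4, I5, R9} → V_4 = 129.5+66.02j
Node n5: branches {R1, I2, I4, R6, R8, R9} → V_5 = 129.5+66.00j
Node n6: branches {R2, I2, I3, L3, R4, R5, R7, I5} → V_6 = 126.2+62.70j
Source currents: i(V1)=0.09856-0.2248j

-0.1313+0.2643j A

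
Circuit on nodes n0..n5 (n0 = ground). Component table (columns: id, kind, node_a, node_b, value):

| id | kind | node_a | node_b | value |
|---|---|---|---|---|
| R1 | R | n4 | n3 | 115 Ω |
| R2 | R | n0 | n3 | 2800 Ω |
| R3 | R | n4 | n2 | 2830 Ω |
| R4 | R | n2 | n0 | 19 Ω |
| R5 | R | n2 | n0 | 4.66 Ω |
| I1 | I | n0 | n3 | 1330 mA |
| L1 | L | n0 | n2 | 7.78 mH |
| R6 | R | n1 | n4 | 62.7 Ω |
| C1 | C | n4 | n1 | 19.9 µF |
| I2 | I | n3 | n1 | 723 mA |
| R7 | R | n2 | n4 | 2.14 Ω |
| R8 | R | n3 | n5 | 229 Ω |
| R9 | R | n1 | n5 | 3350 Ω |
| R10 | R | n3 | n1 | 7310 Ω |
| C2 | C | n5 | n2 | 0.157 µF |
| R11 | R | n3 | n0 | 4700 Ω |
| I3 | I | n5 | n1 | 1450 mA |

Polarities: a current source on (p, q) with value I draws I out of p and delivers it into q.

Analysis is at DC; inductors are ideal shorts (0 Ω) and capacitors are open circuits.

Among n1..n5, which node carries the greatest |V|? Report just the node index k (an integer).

5

MNA unknowns: 5 node voltages V₁..V_5 plus 1 source current (L1)
R1: Y=0.008696 on G[4,3]
R2: Y=0.0003571 on G[0,3]
R3: Y=0.0003534 on G[4,2]
R4: Y=0.05263 on G[2,0]
R5: Y=0.2146 on G[2,0]
I1: z[0]−=1.33, z[3]+=1.33
L1: row V0−V2=0, i_L1 at 0,2
R6: Y=0.01595 on G[1,4]
C1: Y=0.000 on G[4,1]
I2: z[3]−=0.723, z[1]+=0.723
R7: Y=0.4673 on G[2,4]
R8: Y=0.004367 on G[3,5]
R9: Y=0.0002985 on G[1,5]
R10: Y=0.0001368 on G[3,1]
C2: Y=0.000 on G[5,2]
R11: Y=0.0002128 on G[3,0]
I3: z[5]−=1.45, z[1]+=1.45
solve → V1=128.2, V2=0.000, V3=-69.35, V4=2.929, V5=-367.5
aux → i_L1=-1.370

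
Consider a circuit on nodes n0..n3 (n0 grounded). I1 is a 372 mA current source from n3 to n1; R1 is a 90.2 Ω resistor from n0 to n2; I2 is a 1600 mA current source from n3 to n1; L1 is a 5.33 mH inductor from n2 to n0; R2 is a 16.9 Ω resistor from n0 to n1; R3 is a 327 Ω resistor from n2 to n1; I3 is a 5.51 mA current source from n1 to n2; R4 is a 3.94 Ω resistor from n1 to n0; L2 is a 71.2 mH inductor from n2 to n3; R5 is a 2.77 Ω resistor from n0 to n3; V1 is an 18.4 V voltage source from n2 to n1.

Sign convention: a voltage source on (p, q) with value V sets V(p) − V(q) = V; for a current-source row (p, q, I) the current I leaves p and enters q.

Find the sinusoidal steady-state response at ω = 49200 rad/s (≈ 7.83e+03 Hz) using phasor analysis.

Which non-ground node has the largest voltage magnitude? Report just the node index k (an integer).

2

Apply KCL at each of the 3 non-ground nodes and solve the resulting linear system.
Node n1: branches {I1, I2, R2, R3, I3, R4, V1} → V_1 = 5.452+0.3065j
Node n2: branches {R1, L1, R3, I3, L2, V1} → V_2 = 23.85+0.3065j
Node n3: branches {I1, I2, L2, R5} → V_3 = -5.462-0.02318j
Source currents: i(V1)=-0.3165+0.09593j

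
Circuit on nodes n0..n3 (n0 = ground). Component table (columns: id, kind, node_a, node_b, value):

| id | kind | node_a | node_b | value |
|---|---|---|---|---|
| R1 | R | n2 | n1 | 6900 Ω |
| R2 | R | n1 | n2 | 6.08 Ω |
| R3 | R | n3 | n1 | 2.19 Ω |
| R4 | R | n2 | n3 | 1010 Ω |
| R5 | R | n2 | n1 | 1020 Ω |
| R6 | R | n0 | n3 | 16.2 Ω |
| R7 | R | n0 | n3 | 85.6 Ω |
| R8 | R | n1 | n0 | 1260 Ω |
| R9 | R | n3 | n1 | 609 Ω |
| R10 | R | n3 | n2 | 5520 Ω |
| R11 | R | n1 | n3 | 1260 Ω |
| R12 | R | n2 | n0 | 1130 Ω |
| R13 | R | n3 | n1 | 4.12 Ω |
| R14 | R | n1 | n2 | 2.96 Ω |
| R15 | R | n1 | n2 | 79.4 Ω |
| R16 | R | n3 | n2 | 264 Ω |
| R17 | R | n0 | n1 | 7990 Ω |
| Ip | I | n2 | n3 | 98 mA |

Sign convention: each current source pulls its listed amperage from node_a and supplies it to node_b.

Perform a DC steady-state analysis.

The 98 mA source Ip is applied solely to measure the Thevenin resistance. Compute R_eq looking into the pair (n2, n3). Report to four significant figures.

Element admittances at DC:
  Y(R1) = 0.0001449 S between n2,n1
  Y(R2) = 0.1645 S between n1,n2
  Y(R3) = 0.4566 S between n3,n1
  Y(R4) = 0.0009901 S between n2,n3
  Y(R5) = 0.0009804 S between n2,n1
  Y(R6) = 0.06173 S between n0,n3
  Y(R7) = 0.01168 S between n0,n3
  Y(R8) = 0.0007937 S between n1,n0
  Y(R9) = 0.001642 S between n3,n1
  Y(R10) = 0.0001812 S between n3,n2
  Y(R11) = 0.0007937 S between n1,n3
  Y(R12) = 0.0008850 S between n2,n0
  Y(R13) = 0.2427 S between n3,n1
  Y(R14) = 0.3378 S between n1,n2
  Y(R15) = 0.01259 S between n1,n2
  Y(R16) = 0.003788 S between n3,n2
  Y(R17) = 0.0001252 S between n0,n1
  Ip: injects 0.098 A into n3 (from n2)
Assemble and solve the 3×3 MNA system:
  V(n1)=-0.1313  V(n2)=-0.3176  V(n3)=0.005472

R_eq = 3.296 Ω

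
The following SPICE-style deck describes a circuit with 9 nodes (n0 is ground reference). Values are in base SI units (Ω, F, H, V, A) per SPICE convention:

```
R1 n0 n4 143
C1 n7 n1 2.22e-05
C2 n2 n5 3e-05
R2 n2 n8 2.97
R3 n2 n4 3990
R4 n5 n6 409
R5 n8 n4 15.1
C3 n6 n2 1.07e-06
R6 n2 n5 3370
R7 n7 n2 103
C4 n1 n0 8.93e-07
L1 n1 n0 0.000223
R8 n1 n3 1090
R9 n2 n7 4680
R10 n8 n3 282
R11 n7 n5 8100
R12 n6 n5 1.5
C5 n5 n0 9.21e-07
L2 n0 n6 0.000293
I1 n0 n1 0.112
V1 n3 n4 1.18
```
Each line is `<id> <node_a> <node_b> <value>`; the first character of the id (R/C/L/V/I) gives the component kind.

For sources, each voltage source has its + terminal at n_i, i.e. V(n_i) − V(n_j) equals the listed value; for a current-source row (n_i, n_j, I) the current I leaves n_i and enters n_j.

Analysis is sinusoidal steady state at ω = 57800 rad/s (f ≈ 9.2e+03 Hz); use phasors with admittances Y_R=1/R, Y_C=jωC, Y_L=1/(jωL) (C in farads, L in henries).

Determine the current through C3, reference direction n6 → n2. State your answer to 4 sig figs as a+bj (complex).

Apply KCL at each of the 8 non-ground nodes and solve the resulting linear system.
Node n1: branches {C1, C4, L1, R8, I1} → V_1 = 0.8716+3.946j
Node n2: branches {C2, R2, R3, C3, R6, R7, R9} → V_2 = -0.1071+1.903j
Node n3: branches {R8, R10, V1} → V_3 = 1.029+1.730j
Node n4: branches {R1, R3, R5, V1} → V_4 = -0.1511+1.730j
Node n5: branches {C2, R4, R6, R11, R12, C5} → V_5 = -0.1070+1.909j
Node n6: branches {R4, C3, R12, L2} → V_6 = -0.2750+1.900j
Node n7: branches {C1, R7, R9, R11} → V_7 = 0.8556+3.954j
Node n8: branches {R2, R5, R10} → V_8 = -0.1043+1.873j
Source currents: i(V1)=-0.004163+0.002543j

0.0001621-0.01038j A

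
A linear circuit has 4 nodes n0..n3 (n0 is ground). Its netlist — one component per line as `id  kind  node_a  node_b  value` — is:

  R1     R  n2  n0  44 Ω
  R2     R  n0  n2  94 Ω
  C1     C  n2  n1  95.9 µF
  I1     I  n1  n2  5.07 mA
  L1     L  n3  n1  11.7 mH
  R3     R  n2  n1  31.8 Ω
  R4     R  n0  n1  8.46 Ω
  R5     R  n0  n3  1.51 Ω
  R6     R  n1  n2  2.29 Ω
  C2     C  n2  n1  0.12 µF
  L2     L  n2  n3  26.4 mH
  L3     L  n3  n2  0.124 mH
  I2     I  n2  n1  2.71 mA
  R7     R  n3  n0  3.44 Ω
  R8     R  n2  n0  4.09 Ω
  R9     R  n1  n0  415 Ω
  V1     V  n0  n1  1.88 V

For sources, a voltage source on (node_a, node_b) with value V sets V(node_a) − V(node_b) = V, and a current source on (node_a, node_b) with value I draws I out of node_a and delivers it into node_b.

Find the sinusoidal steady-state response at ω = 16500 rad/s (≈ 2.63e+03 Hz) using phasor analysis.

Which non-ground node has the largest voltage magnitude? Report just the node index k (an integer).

2

Apply KCL at each of the 3 non-ground nodes and solve the resulting linear system.
Node n1: branches {C1, I1, L1, R3, R4, R6, C2, I2, R9, V1} → V_1 = -1.880+0.000j
Node n2: branches {R1, R2, C1, I1, R3, R6, C2, L2, L3, I2, R8} → V_2 = -1.887-0.7598j
Node n3: branches {L1, R5, L2, L3, R7} → V_3 = -0.7105+0.6125j
Source currents: i(V1)=-1.428+0.3726j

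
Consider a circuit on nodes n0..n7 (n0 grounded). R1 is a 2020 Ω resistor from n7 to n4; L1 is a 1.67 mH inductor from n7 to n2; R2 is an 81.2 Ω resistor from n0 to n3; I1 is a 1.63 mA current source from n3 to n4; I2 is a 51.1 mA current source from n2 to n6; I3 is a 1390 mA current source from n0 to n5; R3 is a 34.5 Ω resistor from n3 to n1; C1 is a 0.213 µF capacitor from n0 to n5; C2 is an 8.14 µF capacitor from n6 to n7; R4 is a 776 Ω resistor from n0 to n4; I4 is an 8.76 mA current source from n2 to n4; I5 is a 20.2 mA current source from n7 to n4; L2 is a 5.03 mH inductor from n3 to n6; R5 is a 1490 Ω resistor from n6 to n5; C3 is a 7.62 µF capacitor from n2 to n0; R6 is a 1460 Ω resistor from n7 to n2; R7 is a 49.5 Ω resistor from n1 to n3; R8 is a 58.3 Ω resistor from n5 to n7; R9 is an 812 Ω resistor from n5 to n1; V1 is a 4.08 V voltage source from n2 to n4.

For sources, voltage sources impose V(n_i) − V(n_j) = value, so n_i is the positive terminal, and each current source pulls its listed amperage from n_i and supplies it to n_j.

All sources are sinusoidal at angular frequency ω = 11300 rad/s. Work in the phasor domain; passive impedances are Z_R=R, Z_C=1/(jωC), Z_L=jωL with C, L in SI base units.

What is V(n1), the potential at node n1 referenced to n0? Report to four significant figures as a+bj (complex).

Element admittances at ω=11300 rad/s:
  Y(R1) = 0.0004950+0.000j S between n7,n4
  Y(L1) = 0.000-0.05299j S between n7,n2
  Y(R2) = 0.01232+0.000j S between n0,n3
  I1: injects 0.00163 A into n4 (from n3)
  I2: injects 0.0511 A into n6 (from n2)
  I3: injects 1.39 A into n5 (from n0)
  Y(R3) = 0.02899+0.000j S between n3,n1
  Y(C1) = 0.000+0.002407j S between n0,n5
  Y(C2) = 0.000+0.09198j S between n6,n7
  Y(R4) = 0.001289+0.000j S between n0,n4
  I4: injects 0.00876 A into n4 (from n2)
  I5: injects 0.0202 A into n4 (from n7)
  Y(L2) = 0.000-0.01759j S between n3,n6
  Y(R5) = 0.0006711+0.000j S between n6,n5
  Y(C3) = 0.000+0.08611j S between n2,n0
  Y(R6) = 0.0006849+0.000j S between n7,n2
  Y(R7) = 0.02020+0.000j S between n1,n3
  Y(R8) = 0.01715+0.000j S between n5,n7
  Y(R9) = 0.001232+0.000j S between n5,n1
  V1: constraint V(n2)−V(n4) = 4.08
Assemble and solve the 8×8 MNA system:
  V(n1)=9.358+7.735j  V(n2)=-3.036-15.15j  V(n3)=7.687+7.931j  V(n4)=-7.116-15.15j  V(n5)=76.13-0.09851j  V(n6)=1.587+8.730j  V(n7)=2.818+9.676j
  i(V1)=-0.04468-0.03181j

9.358+7.735j V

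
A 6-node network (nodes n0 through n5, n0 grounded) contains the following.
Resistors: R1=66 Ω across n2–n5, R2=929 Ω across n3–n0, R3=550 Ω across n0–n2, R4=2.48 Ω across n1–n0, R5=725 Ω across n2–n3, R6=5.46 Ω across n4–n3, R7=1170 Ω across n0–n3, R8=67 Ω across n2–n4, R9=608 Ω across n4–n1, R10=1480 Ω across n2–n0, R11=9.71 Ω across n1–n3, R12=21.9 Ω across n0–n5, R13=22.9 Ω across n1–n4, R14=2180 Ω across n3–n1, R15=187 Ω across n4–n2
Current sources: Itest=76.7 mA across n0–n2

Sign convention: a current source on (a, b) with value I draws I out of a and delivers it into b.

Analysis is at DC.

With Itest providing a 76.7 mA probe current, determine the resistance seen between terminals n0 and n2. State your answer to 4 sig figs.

Element admittances at DC:
  Y(R1) = 0.01515 S between n2,n5
  Y(R2) = 0.001076 S between n3,n0
  Y(R3) = 0.001818 S between n0,n2
  Y(R4) = 0.4032 S between n1,n0
  Y(R5) = 0.001379 S between n2,n3
  Y(R6) = 0.1832 S between n4,n3
  Y(R7) = 0.0008547 S between n0,n3
  Y(R8) = 0.01493 S between n2,n4
  Y(R9) = 0.001645 S between n4,n1
  Y(R10) = 0.0006757 S between n2,n0
  Y(R11) = 0.1030 S between n1,n3
  Y(R12) = 0.04566 S between n0,n5
  Y(R13) = 0.04367 S between n1,n4
  Y(R14) = 0.0004587 S between n3,n1
  Y(R15) = 0.005348 S between n4,n2
  Itest: injects 0.0767 A into n2 (from n0)
Assemble and solve the 5×5 MNA system:
  V(n1)=0.1045  V(n2)=2.444  V(n3)=0.3492  V(n4)=0.4754  V(n5)=0.6089

R_eq = 31.86 Ω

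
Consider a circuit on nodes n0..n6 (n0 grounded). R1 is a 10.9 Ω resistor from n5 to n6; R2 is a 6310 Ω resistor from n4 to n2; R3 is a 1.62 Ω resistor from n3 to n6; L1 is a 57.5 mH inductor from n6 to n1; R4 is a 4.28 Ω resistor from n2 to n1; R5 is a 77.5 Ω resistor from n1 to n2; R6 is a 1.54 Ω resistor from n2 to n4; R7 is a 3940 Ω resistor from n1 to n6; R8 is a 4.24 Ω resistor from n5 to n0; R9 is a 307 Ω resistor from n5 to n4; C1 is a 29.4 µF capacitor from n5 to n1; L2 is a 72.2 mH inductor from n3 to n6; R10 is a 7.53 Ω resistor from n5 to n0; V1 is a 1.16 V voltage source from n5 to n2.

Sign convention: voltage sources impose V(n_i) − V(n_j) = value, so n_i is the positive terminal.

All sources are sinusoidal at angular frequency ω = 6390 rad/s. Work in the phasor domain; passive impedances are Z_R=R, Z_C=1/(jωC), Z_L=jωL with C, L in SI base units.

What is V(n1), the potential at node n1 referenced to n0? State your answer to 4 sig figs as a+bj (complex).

Apply KCL at each of the 6 non-ground nodes and solve the resulting linear system.
Node n1: branches {L1, R4, R5, R7, C1} → V_1 = -0.7414+0.5560j
Node n2: branches {R2, R4, R5, R6, V1} → V_2 = -1.160+0.000j
Node n3: branches {R3, L2} → V_3 = 0.01370+0.02387j
Node n4: branches {R2, R6, R9} → V_4 = -1.154+0.000j
Node n5: branches {R1, R8, R9, C1, R10, V1} → V_5 = 0.000+0.000j
Node n6: branches {R1, R3, L1, R7, L2} → V_6 = 0.01370+0.02387j
Source currents: i(V1)=-0.1070-0.1371j

-0.7414+0.5560j V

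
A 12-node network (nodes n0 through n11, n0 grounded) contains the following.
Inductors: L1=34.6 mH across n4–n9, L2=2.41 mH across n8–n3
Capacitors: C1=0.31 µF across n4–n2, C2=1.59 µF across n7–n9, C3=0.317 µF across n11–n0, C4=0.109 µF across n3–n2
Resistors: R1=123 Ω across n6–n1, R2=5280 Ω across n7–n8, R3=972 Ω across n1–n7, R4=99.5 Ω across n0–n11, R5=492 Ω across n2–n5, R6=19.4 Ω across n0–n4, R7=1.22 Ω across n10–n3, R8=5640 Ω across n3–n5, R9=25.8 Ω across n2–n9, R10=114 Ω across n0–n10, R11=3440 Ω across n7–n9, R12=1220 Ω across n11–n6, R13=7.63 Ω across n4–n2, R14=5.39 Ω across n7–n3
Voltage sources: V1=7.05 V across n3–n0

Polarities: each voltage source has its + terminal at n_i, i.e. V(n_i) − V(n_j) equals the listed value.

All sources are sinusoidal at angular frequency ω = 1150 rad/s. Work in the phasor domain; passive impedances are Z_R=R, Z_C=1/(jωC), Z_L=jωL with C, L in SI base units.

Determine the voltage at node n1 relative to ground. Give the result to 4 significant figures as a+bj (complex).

4.192-0.04516j V

Apply KCL at each of the 11 non-ground nodes and solve the resulting linear system.
Node n1: branches {R1, R3} → V_1 = 4.192-0.04516j
Node n2: branches {C1, R5, R9, C4, R13} → V_2 = 0.05985+0.3392j
Node n3: branches {R7, R8, L2, C4, R14, V1} → V_3 = 7.050+0.000j
Node n4: branches {L1, C1, R6, R13} → V_4 = 0.08566+0.2633j
Node n5: branches {R5, R8} → V_5 = 0.6207+0.3120j
Node n6: branches {R1, R12} → V_6 = 3.834-0.04220j
Node n7: branches {C2, R2, R3, R11, R14} → V_7 = 7.017-0.06853j
Node n8: branches {R2, L2} → V_8 = 7.050-1.737e-05j
Node n9: branches {L1, C2, R9, R11} → V_9 = -0.05863+0.5747j
Node n10: branches {R7, R10} → V_10 = 6.975+0.000j
Node n11: branches {R4, C3, R12} → V_11 = 0.2887-0.01286j
Source currents: i(V1)=-0.06851-0.01355j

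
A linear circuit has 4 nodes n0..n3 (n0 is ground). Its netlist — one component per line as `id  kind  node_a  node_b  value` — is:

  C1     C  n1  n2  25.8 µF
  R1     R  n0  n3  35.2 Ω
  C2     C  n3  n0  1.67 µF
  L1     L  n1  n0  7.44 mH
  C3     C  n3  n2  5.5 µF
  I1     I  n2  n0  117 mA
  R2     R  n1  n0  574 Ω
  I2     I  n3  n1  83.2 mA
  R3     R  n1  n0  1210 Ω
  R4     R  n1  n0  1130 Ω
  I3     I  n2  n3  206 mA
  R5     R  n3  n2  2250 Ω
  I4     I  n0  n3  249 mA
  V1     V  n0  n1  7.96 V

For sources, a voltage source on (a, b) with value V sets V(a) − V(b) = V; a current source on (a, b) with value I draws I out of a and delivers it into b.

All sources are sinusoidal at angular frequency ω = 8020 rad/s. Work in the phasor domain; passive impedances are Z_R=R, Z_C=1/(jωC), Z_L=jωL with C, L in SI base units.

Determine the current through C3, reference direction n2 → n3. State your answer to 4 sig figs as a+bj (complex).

-0.3192-0.2305j A

Element admittances at ω=8020 rad/s:
  Y(C1) = 0.000+0.2069j S between n1,n2
  Y(R1) = 0.02841+0.000j S between n0,n3
  Y(C2) = 0.000+0.01339j S between n3,n0
  Y(L1) = 0.000-0.01676j S between n1,n0
  Y(C3) = 0.000+0.04411j S between n3,n2
  I1: injects 0.117 A into n0 (from n2)
  Y(R2) = 0.001742+0.000j S between n1,n0
  I2: injects 0.0832 A into n1 (from n3)
  Y(R3) = 0.0008264+0.000j S between n1,n0
  Y(R4) = 0.0008850+0.000j S between n1,n0
  I3: injects 0.206 A into n3 (from n2)
  Y(R5) = 0.0004444+0.000j S between n3,n2
  I4: injects 0.249 A into n3 (from n0)
  V1: constraint V(n0)−V(n1) = 7.96
Assemble and solve the 4×4 MNA system:
  V(n1)=-7.960+0.000j  V(n2)=-6.862+0.007337j  V(n3)=-1.637-7.228j
  i(V1)=-0.1092-0.09386j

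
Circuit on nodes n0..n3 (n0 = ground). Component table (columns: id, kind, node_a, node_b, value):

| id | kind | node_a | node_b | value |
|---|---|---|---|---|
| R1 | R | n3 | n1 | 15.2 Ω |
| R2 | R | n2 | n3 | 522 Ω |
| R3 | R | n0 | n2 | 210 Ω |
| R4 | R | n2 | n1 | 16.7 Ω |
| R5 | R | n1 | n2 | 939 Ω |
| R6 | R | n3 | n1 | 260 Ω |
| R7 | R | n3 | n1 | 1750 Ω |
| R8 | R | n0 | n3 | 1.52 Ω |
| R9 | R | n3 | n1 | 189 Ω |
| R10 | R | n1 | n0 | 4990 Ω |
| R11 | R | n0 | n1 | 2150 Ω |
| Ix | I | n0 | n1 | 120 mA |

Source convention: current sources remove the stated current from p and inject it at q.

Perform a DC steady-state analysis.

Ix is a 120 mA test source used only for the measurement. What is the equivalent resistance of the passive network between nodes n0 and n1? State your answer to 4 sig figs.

R_eq = 13.50 Ω

Apply KCL at each of the 3 non-ground nodes and solve the resulting linear system.
Node n1: branches {R1, R4, R5, R6, R7, R9, R10, R11, Ix} → V_1 = 1.620
Node n2: branches {R2, R3, R4, R5} → V_2 = 1.465
Node n3: branches {R1, R2, R6, R7, R8, R9} → V_3 = 0.1702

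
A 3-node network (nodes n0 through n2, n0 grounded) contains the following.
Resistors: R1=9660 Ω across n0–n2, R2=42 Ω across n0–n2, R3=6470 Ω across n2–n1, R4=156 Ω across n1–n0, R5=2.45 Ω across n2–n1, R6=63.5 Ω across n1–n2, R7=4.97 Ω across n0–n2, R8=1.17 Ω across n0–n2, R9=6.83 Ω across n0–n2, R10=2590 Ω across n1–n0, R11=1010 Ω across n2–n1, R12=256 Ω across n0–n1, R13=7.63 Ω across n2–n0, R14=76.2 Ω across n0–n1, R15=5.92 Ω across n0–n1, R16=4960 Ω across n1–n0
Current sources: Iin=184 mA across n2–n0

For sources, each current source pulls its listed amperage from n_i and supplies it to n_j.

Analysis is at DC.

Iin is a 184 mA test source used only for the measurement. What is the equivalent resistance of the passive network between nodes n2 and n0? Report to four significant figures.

MNA unknowns: 2 node voltages V₁..V_2
R1: Y=0.0001035 on G[0,2]
R2: Y=0.02381 on G[0,2]
R3: Y=0.0001546 on G[2,1]
R4: Y=0.006410 on G[1,0]
R5: Y=0.4082 on G[2,1]
R6: Y=0.01575 on G[1,2]
R7: Y=0.2012 on G[0,2]
R8: Y=0.8547 on G[0,2]
R9: Y=0.1464 on G[0,2]
R10: Y=0.0003861 on G[1,0]
R11: Y=0.0009901 on G[2,1]
R12: Y=0.003906 on G[0,1]
R13: Y=0.1311 on G[2,0]
R14: Y=0.01312 on G[0,1]
R15: Y=0.1689 on G[0,1]
R16: Y=0.0002016 on G[1,0]
Iin: z[2]−=0.184, z[0]+=0.184
solve → V1=-0.08494, V2=-0.1235

R_eq = 0.6711 Ω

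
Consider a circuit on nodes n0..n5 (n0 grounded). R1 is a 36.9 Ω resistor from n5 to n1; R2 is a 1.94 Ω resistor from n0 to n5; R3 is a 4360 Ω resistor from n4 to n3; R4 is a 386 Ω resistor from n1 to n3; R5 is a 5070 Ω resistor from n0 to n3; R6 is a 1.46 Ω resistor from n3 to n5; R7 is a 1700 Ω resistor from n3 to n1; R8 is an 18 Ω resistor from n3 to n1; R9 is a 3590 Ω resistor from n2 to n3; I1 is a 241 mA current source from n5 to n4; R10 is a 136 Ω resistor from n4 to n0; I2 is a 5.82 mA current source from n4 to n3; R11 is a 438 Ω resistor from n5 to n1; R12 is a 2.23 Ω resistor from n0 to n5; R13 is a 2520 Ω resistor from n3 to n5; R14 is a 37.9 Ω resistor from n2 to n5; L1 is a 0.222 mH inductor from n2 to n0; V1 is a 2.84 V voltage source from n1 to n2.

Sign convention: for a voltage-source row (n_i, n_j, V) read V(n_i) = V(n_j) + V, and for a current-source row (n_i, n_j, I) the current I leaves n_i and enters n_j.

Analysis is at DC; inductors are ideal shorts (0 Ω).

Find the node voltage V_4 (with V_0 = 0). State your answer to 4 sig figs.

31.02 V

Apply KCL at each of the 5 non-ground nodes and solve the resulting linear system.
Node n1: branches {R1, R4, R7, R8, R11, V1} → V_1 = 2.840
Node n2: branches {R9, R14, L1, V1} → V_2 = 0.000
Node n3: branches {R3, R4, R5, R6, R7, R8, R9, I2, R13} → V_3 = 0.2481
Node n4: branches {R3, I1, R10, I2} → V_4 = 31.02
Node n5: branches {R1, R2, R6, I1, R11, R12, R13, R14} → V_5 = 0.007302
Source currents: i(L1)=-0.2352, i(V1)=-0.2355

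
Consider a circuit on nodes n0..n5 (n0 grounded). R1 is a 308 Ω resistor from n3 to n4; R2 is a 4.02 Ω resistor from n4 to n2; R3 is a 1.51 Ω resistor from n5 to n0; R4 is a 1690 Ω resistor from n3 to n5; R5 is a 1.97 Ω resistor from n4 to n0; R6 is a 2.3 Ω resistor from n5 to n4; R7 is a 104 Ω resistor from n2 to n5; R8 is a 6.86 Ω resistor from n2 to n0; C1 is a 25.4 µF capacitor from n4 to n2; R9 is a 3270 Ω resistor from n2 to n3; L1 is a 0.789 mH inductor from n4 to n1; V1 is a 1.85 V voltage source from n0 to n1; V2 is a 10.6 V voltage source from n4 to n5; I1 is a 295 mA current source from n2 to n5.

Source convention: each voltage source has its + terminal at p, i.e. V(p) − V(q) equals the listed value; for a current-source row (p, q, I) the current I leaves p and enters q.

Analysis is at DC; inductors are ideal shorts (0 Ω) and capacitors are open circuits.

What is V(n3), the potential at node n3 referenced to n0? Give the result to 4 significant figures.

-3.387 V

MNA unknowns: 5 node voltages V₁..V_5 plus 3 source currents (L1, V1, V2)
R1: Y=0.003247 on G[3,4]
R2: Y=0.2488 on G[4,2]
R3: Y=0.6623 on G[5,0]
R4: Y=0.0005917 on G[3,5]
R5: Y=0.5076 on G[4,0]
R6: Y=0.4348 on G[5,4]
R7: Y=0.009615 on G[2,5]
R8: Y=0.1458 on G[2,0]
C1: Y=0.000 on G[4,2]
R9: Y=0.0003058 on G[2,3]
L1: row V4−V1=0, i_L1 at 4,1
V1: row V0−V1=1.85, i_V1 at 0,1
V2: row V4−V5=10.6, i_V2 at 4,5
I1: z[2]−=0.295, z[5]+=0.295
solve → V1=-1.850, V2=-2.166, V3=-3.387, V4=-1.850, V5=-12.45
aux → i_L1=9.500, i_V1=-9.500, i_V2=-13.25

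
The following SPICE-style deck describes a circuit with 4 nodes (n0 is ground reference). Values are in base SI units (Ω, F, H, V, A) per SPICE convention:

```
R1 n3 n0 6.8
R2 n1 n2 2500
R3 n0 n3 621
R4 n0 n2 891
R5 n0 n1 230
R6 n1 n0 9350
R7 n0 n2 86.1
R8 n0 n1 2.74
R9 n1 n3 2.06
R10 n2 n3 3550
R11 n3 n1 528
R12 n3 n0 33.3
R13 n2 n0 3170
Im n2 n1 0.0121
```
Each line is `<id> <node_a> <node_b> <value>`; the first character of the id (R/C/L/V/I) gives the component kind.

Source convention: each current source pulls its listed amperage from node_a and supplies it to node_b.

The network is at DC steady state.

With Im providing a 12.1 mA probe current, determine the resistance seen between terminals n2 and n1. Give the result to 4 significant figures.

R_eq = 74.64 Ω

Apply KCL at each of the 3 non-ground nodes and solve the resulting linear system.
Node n1: branches {R2, R5, R6, R8, R9, R11, Im} → V_1 = 0.02310
Node n2: branches {R2, R4, R7, R10, R13, Im} → V_2 = -0.8800
Node n3: branches {R1, R3, R9, R10, R11, R12} → V_3 = 0.01652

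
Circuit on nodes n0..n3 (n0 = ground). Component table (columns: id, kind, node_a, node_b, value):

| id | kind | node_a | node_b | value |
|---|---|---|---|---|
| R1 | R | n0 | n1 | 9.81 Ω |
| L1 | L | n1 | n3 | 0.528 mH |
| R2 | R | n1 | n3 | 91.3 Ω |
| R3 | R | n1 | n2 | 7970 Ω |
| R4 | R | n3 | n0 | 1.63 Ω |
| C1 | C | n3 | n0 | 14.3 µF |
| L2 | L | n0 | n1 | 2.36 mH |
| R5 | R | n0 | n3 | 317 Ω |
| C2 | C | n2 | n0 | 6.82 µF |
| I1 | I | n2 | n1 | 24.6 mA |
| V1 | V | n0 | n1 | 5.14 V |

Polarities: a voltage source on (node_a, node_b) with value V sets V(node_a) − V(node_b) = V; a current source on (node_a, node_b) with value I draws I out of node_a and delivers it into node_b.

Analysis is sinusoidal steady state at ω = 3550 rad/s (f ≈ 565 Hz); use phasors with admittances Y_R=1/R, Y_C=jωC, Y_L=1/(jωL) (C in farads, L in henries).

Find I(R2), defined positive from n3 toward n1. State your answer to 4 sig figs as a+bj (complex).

Apply KCL at each of the 3 non-ground nodes and solve the resulting linear system.
Node n1: branches {R1, L1, R2, R3, L2, I1, V1} → V_1 = -5.140+0.000j
Node n2: branches {R3, C2, I1} → V_2 = -0.005404+1.043j
Node n3: branches {L1, R2, R4, C1, R5} → V_3 = -2.168+2.702j
Source currents: i(V1)=-2.023+2.169j

0.03255+0.02959j A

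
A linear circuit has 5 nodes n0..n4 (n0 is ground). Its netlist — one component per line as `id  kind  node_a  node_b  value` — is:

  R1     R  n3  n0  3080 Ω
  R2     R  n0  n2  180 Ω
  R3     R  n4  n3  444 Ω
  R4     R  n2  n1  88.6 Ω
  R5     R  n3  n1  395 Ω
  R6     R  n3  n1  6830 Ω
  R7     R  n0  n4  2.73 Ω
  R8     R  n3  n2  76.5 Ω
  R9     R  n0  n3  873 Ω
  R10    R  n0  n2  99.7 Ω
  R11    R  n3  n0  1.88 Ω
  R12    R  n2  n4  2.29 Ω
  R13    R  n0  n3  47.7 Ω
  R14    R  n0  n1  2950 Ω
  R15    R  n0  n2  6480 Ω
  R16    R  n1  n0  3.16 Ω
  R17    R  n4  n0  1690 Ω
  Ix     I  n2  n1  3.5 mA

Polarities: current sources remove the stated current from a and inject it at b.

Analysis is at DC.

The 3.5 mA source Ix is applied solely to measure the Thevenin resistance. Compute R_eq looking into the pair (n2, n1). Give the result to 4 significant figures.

R_eq = 6.919 Ω

Apply KCL at each of the 4 non-ground nodes and solve the resulting linear system.
Node n1: branches {R4, R5, R6, R14, R16, Ix} → V_1 = 0.01010
Node n2: branches {R2, R4, R8, R10, R12, R15, Ix} → V_2 = -0.01412
Node n3: branches {R1, R3, R5, R6, R8, R9, R11, R13} → V_3 = -0.0003053
Node n4: branches {R3, R7, R12, R17} → V_4 = -0.007652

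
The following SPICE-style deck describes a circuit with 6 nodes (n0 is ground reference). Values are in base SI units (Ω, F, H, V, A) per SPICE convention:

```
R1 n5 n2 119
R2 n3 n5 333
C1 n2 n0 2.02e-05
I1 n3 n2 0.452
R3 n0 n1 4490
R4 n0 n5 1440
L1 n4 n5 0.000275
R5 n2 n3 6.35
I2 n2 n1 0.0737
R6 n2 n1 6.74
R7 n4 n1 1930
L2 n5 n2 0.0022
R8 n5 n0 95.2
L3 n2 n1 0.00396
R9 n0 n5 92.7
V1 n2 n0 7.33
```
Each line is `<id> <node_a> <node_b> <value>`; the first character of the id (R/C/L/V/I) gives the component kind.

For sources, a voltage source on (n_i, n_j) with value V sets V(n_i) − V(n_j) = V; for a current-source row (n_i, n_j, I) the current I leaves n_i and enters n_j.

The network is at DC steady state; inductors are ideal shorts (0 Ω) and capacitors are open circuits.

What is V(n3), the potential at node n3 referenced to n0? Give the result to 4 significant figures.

MNA unknowns: 5 node voltages V₁..V_5 plus 4 source currents (L1, L2, L3, V1)
R1: Y=0.008403 on G[5,2]
R2: Y=0.003003 on G[3,5]
C1: Y=0.000 on G[2,0]
I1: z[3]−=0.452, z[2]+=0.452
R3: Y=0.0002227 on G[0,1]
R4: Y=0.0006944 on G[0,5]
L1: row V4−V5=0, i_L1 at 4,5
R5: Y=0.1575 on G[2,3]
I2: z[2]−=0.0737, z[1]+=0.0737
R6: Y=0.1484 on G[2,1]
R7: Y=0.0005181 on G[4,1]
L2: row V5−V2=0, i_L2 at 5,2
R8: Y=0.01050 on G[5,0]
L3: row V2−V1=0, i_L3 at 2,1
R9: Y=0.01079 on G[0,5]
V1: row V2−V0=7.33, i_V1 at 2,0
solve → V1=7.330, V2=7.330, V3=4.514, V4=7.330, V5=7.330
aux → i_L1=0.000, i_L2=-0.1696, i_L3=-0.07207, i_V1=-0.1628

4.514 V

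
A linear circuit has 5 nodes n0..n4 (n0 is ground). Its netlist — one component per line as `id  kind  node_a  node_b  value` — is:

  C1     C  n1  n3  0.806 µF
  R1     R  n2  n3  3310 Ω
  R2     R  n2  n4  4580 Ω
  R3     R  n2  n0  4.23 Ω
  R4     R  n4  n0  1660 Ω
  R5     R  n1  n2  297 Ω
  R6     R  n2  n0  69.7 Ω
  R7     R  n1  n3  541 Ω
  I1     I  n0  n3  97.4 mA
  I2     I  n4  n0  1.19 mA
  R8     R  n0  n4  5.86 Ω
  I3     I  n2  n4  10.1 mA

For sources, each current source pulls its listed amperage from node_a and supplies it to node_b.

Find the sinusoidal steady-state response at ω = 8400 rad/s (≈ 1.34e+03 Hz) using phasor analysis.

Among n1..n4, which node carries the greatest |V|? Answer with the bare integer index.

3

MNA unknowns: 4 node voltages V₁..V_4
C1: Y=0.000+0.006770j on G[1,3]
R1: Y=0.0003021+0.000j on G[2,3]
R2: Y=0.0002183+0.000j on G[2,4]
R3: Y=0.2364+0.000j on G[2,0]
R4: Y=0.0006024+0.000j on G[4,0]
R5: Y=0.003367+0.000j on G[1,2]
R6: Y=0.01435+0.000j on G[2,0]
R7: Y=0.001848+0.000j on G[1,3]
I1: z[0]−=0.0974, z[3]+=0.0974
I2: z[4]−=0.00119, z[0]+=0.00119
R8: Y=0.1706+0.000j on G[0,4]
I3: z[2]−=0.0101, z[4]+=0.0101
solve → V1=26.58+0.9895j, V2=0.3479+0.000j, V3=30.36-11.03j, V4=0.05241+0.000j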